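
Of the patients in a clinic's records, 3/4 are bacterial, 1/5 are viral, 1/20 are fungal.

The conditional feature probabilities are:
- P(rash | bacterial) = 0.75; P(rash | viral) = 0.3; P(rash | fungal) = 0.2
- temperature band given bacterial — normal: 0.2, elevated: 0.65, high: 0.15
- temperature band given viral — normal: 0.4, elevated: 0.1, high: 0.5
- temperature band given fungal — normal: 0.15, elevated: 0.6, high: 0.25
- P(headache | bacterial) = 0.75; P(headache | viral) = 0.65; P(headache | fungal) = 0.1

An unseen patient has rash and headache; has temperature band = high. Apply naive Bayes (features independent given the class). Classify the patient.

bacterial: 0.75 × 0.75 × 0.15 × 0.75 = 0.06328125
viral: 0.2 × 0.3 × 0.5 × 0.65 = 0.0195
fungal: 0.05 × 0.2 × 0.25 × 0.1 = 0.00025
Highest score → bacterial.

bacterial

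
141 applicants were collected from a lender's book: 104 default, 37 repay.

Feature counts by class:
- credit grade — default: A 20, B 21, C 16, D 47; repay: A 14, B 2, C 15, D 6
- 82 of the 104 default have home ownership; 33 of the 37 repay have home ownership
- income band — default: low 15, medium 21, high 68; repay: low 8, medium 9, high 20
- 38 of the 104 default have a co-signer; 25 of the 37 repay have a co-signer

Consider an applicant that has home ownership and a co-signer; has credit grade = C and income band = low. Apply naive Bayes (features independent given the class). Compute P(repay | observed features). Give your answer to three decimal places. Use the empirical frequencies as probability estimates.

default: (104/141) × (16/104) × (82/104) × (15/104) × (38/104) ≈ 0.00471509
repay: (37/141) × (15/37) × (33/37) × (8/37) × (25/37) ≈ 0.0138615
P(repay | x) = 0.0138615 / 0.01857659 ≈ 0.746

0.746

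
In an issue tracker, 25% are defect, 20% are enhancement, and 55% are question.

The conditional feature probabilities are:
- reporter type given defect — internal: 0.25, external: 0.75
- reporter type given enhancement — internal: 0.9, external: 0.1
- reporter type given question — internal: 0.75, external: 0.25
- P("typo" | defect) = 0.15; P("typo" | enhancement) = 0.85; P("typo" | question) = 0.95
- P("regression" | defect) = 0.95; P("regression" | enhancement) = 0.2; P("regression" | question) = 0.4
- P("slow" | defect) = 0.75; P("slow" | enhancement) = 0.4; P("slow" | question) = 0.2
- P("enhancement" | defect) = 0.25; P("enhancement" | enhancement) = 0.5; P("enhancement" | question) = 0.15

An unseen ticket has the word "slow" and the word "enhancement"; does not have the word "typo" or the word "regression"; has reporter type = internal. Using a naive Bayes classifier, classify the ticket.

enhancement

defect: 0.25 × 0.25 × (1−0.15) × (1−0.95) × 0.75 × 0.25 = 0.000498046875
enhancement: 0.2 × 0.9 × (1−0.85) × (1−0.2) × 0.4 × 0.5 = 0.00432
question: 0.55 × 0.75 × (1−0.95) × (1−0.4) × 0.2 × 0.15 = 0.00037125
Highest score → enhancement.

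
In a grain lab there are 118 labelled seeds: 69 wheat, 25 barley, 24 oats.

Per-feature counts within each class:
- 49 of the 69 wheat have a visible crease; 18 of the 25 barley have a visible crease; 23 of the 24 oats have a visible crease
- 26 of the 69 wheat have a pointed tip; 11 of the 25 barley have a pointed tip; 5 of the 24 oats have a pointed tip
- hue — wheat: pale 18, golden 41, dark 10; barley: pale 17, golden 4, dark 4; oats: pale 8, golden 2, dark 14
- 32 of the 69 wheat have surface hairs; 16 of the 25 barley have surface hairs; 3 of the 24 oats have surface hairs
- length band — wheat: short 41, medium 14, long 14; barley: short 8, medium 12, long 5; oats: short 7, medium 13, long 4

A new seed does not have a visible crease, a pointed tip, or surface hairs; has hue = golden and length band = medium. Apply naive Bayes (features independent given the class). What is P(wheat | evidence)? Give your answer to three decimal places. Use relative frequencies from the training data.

0.852

wheat: (69/118) × (20/69) × (43/69) × (41/69) × (37/69) × (14/69) ≈ 0.00682863
barley: (25/118) × (7/25) × (14/25) × (4/25) × (9/25) × (12/25) ≈ 0.000918476
oats: (24/118) × (1/24) × (19/24) × (2/24) × (21/24) × (13/24) ≈ 0.000264984
P(wheat | x) = 0.00682863 / 0.00801209 ≈ 0.852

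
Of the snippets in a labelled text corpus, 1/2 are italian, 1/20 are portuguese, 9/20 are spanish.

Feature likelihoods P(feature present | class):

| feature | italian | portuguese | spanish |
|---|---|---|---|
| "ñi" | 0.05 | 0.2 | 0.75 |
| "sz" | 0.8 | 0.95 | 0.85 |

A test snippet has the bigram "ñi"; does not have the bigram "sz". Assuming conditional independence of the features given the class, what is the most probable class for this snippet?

spanish

italian: 0.5 × 0.05 × (1−0.8) = 0.005
portuguese: 0.05 × 0.2 × (1−0.95) = 0.0005
spanish: 0.45 × 0.75 × (1−0.85) = 0.050625
Highest score → spanish.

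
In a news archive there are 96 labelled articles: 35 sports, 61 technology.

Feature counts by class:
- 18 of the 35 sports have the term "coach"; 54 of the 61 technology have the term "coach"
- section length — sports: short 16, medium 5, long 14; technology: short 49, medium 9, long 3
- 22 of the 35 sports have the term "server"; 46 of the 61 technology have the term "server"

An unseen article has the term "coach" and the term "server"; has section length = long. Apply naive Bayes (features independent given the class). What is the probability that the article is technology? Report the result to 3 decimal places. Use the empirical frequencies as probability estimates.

0.307

sports: (35/96) × (18/35) × (14/35) × (22/35) ≈ 0.0471429
technology: (61/96) × (54/61) × (3/61) × (46/61) ≈ 0.0208613
P(technology | x) = 0.0208613 / 0.0680042 ≈ 0.307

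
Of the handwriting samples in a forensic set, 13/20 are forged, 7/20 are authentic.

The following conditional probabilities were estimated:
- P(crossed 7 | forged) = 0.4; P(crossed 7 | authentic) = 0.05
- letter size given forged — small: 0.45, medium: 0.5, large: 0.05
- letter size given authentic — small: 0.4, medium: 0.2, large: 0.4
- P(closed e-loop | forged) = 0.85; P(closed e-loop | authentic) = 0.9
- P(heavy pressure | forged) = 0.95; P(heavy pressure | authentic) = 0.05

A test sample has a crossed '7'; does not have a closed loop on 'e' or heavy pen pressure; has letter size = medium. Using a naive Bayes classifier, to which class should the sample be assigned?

forged

forged: 0.65 × 0.4 × 0.5 × (1−0.85) × (1−0.95) = 0.000975
authentic: 0.35 × 0.05 × 0.2 × (1−0.9) × (1−0.05) = 0.0003325
Highest score → forged.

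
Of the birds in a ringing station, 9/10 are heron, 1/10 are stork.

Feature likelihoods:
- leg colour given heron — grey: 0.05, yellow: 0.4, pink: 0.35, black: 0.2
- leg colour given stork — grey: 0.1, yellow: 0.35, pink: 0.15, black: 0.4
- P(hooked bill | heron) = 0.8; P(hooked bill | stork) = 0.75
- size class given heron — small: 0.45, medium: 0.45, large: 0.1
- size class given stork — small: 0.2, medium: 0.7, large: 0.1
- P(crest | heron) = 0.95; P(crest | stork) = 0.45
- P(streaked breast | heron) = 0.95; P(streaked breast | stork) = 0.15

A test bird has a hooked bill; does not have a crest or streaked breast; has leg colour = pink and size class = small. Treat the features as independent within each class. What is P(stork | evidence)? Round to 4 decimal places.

0.7877

heron: 0.9 × 0.35 × 0.8 × 0.45 × (1−0.95) × (1−0.95) = 0.0002835
stork: 0.1 × 0.15 × 0.75 × 0.2 × (1−0.45) × (1−0.15) = 0.001051875
P(stork | x) = 0.001051875 / 0.001335375 ≈ 0.7877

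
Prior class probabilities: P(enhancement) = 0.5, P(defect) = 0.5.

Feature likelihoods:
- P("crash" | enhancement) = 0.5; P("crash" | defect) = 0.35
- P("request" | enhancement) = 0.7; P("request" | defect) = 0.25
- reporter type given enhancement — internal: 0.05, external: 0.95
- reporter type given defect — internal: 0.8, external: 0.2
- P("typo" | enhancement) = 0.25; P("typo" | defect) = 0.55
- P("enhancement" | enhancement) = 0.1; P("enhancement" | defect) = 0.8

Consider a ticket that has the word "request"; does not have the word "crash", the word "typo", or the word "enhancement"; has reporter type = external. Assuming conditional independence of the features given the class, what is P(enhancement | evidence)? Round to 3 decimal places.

0.987

enhancement: 0.5 × (1−0.5) × 0.7 × 0.95 × (1−0.25) × (1−0.1) = 0.11221875
defect: 0.5 × (1−0.35) × 0.25 × 0.2 × (1−0.55) × (1−0.8) = 0.0014625
P(enhancement | x) = 0.11221875 / 0.11368125 ≈ 0.987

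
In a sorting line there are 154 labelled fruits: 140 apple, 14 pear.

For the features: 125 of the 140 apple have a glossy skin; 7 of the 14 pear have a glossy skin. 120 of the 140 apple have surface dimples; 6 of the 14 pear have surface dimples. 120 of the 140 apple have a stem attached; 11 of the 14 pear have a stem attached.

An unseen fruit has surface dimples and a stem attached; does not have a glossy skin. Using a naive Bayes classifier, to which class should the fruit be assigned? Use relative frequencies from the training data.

apple: (140/154) × (15/140) × (120/140) × (120/140) ≈ 0.0715611
pear: (14/154) × (7/14) × (6/14) × (11/14) ≈ 0.0153061
Highest score → apple.

apple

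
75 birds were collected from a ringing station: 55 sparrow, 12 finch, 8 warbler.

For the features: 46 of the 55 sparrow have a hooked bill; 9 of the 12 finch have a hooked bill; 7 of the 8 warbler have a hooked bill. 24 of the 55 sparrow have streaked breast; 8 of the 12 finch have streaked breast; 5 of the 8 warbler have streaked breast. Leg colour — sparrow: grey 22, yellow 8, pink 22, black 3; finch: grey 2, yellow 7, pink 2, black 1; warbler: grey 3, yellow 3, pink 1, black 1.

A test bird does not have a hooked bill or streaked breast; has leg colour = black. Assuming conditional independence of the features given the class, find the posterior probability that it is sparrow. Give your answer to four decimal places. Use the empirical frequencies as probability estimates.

0.6800

sparrow: (55/75) × (9/55) × (31/55) × (3/55) ≈ 0.00368926
finch: (12/75) × (3/12) × (4/12) × (1/12) ≈ 0.00111111
warbler: (8/75) × (1/8) × (3/8) × (1/8) = 0.000625
P(sparrow | x) = 0.00368926 / 0.00542537 ≈ 0.6800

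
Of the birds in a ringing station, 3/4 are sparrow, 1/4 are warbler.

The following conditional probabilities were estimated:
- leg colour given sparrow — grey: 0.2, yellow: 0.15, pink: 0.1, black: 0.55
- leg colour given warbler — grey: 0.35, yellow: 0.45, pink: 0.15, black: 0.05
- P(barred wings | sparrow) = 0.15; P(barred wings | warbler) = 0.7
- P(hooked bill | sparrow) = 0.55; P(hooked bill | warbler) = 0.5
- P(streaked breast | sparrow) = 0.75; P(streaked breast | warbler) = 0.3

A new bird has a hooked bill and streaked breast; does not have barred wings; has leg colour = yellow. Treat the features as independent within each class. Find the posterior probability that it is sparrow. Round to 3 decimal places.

sparrow: 0.75 × 0.15 × (1−0.15) × 0.55 × 0.75 = 0.0394453125
warbler: 0.25 × 0.45 × (1−0.7) × 0.5 × 0.3 = 0.0050625
P(sparrow | x) = 0.0394453125 / 0.0445078125 ≈ 0.886

0.886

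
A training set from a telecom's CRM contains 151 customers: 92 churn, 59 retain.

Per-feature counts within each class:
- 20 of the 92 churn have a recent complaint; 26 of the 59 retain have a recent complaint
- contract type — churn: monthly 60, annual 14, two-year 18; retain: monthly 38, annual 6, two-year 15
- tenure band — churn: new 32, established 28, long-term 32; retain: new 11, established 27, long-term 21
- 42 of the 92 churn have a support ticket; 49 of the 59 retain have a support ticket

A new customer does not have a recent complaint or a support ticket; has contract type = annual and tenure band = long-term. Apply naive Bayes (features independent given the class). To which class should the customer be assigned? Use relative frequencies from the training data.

churn: (92/151) × (72/92) × (14/92) × (32/92) × (50/92) ≈ 0.0137164
retain: (59/151) × (33/59) × (6/59) × (21/59) × (10/59) ≈ 0.00134076
Highest score → churn.

churn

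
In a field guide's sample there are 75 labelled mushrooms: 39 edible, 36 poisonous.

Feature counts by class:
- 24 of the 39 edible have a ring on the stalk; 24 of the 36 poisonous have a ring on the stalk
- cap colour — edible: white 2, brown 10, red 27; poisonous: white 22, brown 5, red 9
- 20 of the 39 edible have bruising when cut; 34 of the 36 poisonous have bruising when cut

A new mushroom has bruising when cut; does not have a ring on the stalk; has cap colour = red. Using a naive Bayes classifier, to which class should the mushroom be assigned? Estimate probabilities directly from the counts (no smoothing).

edible: (39/75) × (15/39) × (27/39) × (20/39) ≈ 0.0710059
poisonous: (36/75) × (12/36) × (9/36) × (34/36) ≈ 0.0377778
Highest score → edible.

edible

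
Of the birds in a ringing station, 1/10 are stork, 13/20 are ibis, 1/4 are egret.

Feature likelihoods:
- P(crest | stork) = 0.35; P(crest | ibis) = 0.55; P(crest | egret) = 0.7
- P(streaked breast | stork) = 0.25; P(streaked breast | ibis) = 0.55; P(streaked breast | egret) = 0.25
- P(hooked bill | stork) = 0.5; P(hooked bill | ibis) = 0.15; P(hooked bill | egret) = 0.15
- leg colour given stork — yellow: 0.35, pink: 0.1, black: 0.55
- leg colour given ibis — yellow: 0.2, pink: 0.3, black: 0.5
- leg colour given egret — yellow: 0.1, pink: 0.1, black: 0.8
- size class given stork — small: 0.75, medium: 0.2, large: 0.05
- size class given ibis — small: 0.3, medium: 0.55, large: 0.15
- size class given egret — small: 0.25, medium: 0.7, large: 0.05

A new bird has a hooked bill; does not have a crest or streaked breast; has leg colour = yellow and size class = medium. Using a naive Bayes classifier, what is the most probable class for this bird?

ibis

stork: 0.1 × (1−0.35) × (1−0.25) × 0.5 × 0.35 × 0.2 = 0.00170625
ibis: 0.65 × (1−0.55) × (1−0.55) × 0.15 × 0.2 × 0.55 = 0.0021718125
egret: 0.25 × (1−0.7) × (1−0.25) × 0.15 × 0.1 × 0.7 = 0.000590625
Highest score → ibis.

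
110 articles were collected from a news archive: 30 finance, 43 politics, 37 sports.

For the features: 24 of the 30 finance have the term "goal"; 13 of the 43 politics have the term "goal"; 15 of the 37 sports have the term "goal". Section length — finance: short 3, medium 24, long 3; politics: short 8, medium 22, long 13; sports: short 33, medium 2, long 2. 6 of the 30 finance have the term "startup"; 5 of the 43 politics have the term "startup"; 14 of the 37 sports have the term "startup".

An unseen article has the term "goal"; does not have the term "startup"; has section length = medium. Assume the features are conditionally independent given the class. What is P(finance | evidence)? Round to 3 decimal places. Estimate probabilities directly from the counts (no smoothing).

0.706

finance: (30/110) × (24/30) × (24/30) × (24/30) ≈ 0.139636
politics: (43/110) × (13/43) × (22/43) × (38/43) ≈ 0.0534343
sports: (37/110) × (15/37) × (2/37) × (23/37) ≈ 0.00458198
P(finance | x) = 0.139636 / 0.19765228 ≈ 0.706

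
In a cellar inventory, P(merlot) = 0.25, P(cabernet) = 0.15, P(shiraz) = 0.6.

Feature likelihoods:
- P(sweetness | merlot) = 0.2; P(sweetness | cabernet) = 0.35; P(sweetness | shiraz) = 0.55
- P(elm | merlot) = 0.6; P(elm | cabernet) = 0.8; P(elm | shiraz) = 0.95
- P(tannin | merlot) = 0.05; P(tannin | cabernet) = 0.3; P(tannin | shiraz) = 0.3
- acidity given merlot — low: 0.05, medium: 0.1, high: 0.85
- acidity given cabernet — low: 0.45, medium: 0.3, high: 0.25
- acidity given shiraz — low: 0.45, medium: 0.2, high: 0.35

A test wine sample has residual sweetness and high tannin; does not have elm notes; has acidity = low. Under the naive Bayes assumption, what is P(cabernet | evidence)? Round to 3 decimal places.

0.384

merlot: 0.25 × 0.2 × (1−0.6) × 0.05 × 0.05 = 0.00005
cabernet: 0.15 × 0.35 × (1−0.8) × 0.3 × 0.45 = 0.0014175
shiraz: 0.6 × 0.55 × (1−0.95) × 0.3 × 0.45 = 0.0022275
P(cabernet | x) = 0.0014175 / 0.003695 ≈ 0.384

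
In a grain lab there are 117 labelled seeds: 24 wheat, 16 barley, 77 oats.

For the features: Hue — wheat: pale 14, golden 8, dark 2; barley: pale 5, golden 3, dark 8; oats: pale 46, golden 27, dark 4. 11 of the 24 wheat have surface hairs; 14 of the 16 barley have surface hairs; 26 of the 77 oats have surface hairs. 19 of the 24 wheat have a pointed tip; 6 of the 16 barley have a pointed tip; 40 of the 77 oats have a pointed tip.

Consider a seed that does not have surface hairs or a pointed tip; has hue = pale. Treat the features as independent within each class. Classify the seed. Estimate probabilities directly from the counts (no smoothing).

oats

wheat: (24/117) × (14/24) × (13/24) × (5/24) ≈ 0.0135031
barley: (16/117) × (5/16) × (2/16) × (10/16) ≈ 0.00333868
oats: (77/117) × (46/77) × (51/77) × (37/77) ≈ 0.12513
Highest score → oats.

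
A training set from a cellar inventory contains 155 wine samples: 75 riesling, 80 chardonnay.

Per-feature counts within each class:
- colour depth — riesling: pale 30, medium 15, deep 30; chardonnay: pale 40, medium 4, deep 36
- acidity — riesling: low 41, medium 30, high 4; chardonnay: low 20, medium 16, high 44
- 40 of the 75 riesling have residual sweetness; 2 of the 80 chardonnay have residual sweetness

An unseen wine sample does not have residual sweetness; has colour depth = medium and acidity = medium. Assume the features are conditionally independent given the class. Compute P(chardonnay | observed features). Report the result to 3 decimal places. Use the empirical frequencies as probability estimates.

0.218

riesling: (75/155) × (15/75) × (30/75) × (35/75) ≈ 0.0180645
chardonnay: (80/155) × (4/80) × (16/80) × (78/80) ≈ 0.00503226
P(chardonnay | x) = 0.00503226 / 0.02309676 ≈ 0.218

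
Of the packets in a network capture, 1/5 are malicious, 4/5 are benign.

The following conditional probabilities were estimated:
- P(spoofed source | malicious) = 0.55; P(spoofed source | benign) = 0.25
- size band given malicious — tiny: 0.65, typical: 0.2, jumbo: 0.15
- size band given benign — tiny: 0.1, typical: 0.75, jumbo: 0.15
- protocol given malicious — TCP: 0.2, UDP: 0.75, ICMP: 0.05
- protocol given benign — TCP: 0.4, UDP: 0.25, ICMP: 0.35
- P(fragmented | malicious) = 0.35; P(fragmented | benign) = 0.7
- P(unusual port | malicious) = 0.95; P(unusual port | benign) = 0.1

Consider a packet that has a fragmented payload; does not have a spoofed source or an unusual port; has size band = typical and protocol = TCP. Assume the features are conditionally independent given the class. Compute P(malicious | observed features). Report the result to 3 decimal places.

0.001

malicious: 0.2 × (1−0.55) × 0.2 × 0.2 × 0.35 × (1−0.95) = 0.000063
benign: 0.8 × (1−0.25) × 0.75 × 0.4 × 0.7 × (1−0.1) = 0.1134
P(malicious | x) = 0.000063 / 0.113463 ≈ 0.001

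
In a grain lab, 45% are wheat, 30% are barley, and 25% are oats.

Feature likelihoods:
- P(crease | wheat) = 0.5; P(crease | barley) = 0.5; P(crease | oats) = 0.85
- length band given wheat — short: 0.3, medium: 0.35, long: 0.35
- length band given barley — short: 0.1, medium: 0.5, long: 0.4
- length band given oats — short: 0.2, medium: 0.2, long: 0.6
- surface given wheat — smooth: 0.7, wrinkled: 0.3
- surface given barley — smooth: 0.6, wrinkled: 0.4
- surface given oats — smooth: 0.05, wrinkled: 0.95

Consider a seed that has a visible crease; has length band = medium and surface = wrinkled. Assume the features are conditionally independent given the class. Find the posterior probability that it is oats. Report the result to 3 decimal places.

0.430

wheat: 0.45 × 0.5 × 0.35 × 0.3 = 0.023625
barley: 0.3 × 0.5 × 0.5 × 0.4 = 0.03
oats: 0.25 × 0.85 × 0.2 × 0.95 = 0.040375
P(oats | x) = 0.040375 / 0.094 ≈ 0.430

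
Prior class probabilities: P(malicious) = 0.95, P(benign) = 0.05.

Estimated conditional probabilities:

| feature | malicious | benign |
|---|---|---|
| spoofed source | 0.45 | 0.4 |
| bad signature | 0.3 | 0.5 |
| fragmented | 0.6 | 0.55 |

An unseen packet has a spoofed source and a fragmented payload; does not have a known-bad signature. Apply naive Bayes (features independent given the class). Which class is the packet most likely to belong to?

malicious: 0.95 × 0.45 × (1−0.3) × 0.6 = 0.17955
benign: 0.05 × 0.4 × (1−0.5) × 0.55 = 0.0055
Highest score → malicious.

malicious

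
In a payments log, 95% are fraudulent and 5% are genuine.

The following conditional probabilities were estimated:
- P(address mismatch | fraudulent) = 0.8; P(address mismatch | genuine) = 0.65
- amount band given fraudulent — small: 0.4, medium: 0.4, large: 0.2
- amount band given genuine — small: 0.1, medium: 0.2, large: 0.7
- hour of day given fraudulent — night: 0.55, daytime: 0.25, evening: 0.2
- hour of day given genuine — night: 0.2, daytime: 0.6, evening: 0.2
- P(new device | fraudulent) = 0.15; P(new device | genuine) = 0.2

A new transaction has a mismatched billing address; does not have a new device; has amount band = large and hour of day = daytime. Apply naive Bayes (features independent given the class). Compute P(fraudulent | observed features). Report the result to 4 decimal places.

fraudulent: 0.95 × 0.8 × 0.2 × 0.25 × (1−0.15) = 0.0323
genuine: 0.05 × 0.65 × 0.7 × 0.6 × (1−0.2) = 0.01092
P(fraudulent | x) = 0.0323 / 0.04322 ≈ 0.7473

0.7473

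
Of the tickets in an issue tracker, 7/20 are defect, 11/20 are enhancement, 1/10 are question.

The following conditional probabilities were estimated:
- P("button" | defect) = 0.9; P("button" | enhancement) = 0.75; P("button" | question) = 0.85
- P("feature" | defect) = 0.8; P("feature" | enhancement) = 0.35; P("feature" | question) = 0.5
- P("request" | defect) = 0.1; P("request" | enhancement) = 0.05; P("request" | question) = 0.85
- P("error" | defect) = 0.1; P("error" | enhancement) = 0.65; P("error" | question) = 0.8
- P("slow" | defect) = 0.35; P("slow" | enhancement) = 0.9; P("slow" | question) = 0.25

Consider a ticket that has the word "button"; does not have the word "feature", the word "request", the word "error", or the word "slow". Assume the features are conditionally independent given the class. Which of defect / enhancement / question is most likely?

defect: 0.35 × 0.9 × (1−0.8) × (1−0.1) × (1−0.1) × (1−0.35) = 0.0331695
enhancement: 0.55 × 0.75 × (1−0.35) × (1−0.05) × (1−0.65) × (1−0.9) = 0.00891515625
question: 0.1 × 0.85 × (1−0.5) × (1−0.85) × (1−0.8) × (1−0.25) = 0.00095625
Highest score → defect.

defect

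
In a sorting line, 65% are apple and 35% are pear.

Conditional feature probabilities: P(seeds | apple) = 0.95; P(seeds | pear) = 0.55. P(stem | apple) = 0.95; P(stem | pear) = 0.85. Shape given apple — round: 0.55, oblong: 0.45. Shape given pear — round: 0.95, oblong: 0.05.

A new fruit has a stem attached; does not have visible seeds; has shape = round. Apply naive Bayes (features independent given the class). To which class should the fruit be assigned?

apple: 0.65 × (1−0.95) × 0.95 × 0.55 = 0.01698125
pear: 0.35 × (1−0.55) × 0.85 × 0.95 = 0.12718125
Highest score → pear.

pear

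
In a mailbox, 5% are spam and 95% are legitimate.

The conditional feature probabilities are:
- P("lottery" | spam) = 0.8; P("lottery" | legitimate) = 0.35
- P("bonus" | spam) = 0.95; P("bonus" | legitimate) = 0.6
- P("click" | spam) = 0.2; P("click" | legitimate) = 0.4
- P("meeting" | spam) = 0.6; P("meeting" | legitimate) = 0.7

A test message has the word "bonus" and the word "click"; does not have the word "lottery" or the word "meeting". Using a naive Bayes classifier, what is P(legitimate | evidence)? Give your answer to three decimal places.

0.983

spam: 0.05 × (1−0.8) × 0.95 × 0.2 × (1−0.6) = 0.00076
legitimate: 0.95 × (1−0.35) × 0.6 × 0.4 × (1−0.7) = 0.04446
P(legitimate | x) = 0.04446 / 0.04522 ≈ 0.983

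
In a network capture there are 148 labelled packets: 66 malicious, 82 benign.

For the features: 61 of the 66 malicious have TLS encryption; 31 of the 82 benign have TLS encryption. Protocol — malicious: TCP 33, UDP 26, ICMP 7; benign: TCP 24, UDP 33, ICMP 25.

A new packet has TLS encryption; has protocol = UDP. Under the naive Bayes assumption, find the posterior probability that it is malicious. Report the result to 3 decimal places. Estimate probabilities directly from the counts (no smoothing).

malicious: (66/148) × (61/66) × (26/66) ≈ 0.162367
benign: (82/148) × (31/82) × (33/82) ≈ 0.0842947
P(malicious | x) = 0.162367 / 0.2466617 ≈ 0.658

0.658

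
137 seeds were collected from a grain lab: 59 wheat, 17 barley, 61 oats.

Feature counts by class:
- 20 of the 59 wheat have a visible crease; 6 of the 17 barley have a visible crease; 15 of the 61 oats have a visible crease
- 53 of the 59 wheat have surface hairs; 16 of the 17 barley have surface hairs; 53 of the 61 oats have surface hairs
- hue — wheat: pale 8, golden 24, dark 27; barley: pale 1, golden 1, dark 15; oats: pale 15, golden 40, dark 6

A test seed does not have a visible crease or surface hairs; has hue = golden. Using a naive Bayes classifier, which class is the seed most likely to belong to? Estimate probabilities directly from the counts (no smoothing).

wheat: (59/137) × (39/59) × (6/59) × (24/59) ≈ 0.0117761
barley: (17/137) × (11/17) × (1/17) × (1/17) ≈ 0.000277827
oats: (61/137) × (46/61) × (8/61) × (40/61) ≈ 0.0288754
Highest score → oats.

oats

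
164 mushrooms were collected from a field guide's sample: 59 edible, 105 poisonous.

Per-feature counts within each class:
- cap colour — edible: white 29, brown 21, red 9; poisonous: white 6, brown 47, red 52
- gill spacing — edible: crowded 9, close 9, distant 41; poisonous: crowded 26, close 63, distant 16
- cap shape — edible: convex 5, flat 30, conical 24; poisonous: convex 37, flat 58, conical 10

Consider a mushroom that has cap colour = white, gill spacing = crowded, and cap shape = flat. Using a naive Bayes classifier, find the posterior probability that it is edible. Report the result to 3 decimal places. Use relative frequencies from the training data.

edible: (59/164) × (29/59) × (9/59) × (30/59) ≈ 0.0137156
poisonous: (105/164) × (6/105) × (26/105) × (58/105) ≈ 0.00500415
P(edible | x) = 0.0137156 / 0.01871975 ≈ 0.733

0.733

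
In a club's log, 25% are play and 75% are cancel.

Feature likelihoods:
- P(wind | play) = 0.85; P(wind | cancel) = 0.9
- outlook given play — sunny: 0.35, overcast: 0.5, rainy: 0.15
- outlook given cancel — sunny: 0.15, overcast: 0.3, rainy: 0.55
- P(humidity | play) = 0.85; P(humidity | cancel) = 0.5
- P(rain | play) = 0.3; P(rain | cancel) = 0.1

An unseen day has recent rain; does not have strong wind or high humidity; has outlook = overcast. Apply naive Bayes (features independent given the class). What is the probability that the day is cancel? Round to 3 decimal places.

play: 0.25 × (1−0.85) × 0.5 × (1−0.85) × 0.3 = 0.00084375
cancel: 0.75 × (1−0.9) × 0.3 × (1−0.5) × 0.1 = 0.001125
P(cancel | x) = 0.001125 / 0.00196875 ≈ 0.571

0.571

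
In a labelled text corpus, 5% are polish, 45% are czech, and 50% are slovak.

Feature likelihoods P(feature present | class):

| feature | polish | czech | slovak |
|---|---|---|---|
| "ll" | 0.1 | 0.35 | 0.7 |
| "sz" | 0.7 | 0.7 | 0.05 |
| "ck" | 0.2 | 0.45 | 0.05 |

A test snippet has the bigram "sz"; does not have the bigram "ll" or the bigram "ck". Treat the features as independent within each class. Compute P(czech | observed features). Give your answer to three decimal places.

polish: 0.05 × (1−0.1) × 0.7 × (1−0.2) = 0.0252
czech: 0.45 × (1−0.35) × 0.7 × (1−0.45) = 0.1126125
slovak: 0.5 × (1−0.7) × 0.05 × (1−0.05) = 0.007125
P(czech | x) = 0.1126125 / 0.1449375 ≈ 0.777

0.777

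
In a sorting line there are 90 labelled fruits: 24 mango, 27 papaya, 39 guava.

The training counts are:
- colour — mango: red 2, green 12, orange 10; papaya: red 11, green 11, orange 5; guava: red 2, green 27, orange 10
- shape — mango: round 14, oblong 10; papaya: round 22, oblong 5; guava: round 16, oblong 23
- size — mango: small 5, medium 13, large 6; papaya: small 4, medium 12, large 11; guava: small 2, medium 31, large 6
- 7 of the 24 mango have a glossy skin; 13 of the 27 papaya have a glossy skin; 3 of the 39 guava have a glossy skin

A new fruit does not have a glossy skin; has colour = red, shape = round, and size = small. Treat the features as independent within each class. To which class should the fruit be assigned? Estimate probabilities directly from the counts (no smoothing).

papaya

mango: (24/90) × (2/24) × (14/24) × (5/24) × (17/24) ≈ 0.00191294
papaya: (27/90) × (11/27) × (22/27) × (4/27) × (14/27) ≈ 0.00765014
guava: (39/90) × (2/39) × (16/39) × (2/39) × (36/39) ≈ 0.000431565
Highest score → papaya.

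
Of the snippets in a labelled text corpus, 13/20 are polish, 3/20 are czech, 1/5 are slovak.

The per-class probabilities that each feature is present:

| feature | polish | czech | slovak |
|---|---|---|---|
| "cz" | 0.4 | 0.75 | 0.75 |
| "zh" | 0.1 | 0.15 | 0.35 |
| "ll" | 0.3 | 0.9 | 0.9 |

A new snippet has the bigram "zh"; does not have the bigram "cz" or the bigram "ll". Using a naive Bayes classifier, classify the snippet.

polish

polish: 0.65 × (1−0.4) × 0.1 × (1−0.3) = 0.0273
czech: 0.15 × (1−0.75) × 0.15 × (1−0.9) = 0.0005625
slovak: 0.2 × (1−0.75) × 0.35 × (1−0.9) = 0.00175
Highest score → polish.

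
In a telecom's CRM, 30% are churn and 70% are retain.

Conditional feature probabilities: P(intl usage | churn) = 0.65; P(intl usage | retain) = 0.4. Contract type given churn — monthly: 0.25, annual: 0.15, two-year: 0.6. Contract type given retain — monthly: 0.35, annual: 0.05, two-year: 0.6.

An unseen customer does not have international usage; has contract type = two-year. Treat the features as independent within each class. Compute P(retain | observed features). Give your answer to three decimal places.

churn: 0.3 × (1−0.65) × 0.6 = 0.063
retain: 0.7 × (1−0.4) × 0.6 = 0.252
P(retain | x) = 0.252 / 0.315 ≈ 0.800

0.800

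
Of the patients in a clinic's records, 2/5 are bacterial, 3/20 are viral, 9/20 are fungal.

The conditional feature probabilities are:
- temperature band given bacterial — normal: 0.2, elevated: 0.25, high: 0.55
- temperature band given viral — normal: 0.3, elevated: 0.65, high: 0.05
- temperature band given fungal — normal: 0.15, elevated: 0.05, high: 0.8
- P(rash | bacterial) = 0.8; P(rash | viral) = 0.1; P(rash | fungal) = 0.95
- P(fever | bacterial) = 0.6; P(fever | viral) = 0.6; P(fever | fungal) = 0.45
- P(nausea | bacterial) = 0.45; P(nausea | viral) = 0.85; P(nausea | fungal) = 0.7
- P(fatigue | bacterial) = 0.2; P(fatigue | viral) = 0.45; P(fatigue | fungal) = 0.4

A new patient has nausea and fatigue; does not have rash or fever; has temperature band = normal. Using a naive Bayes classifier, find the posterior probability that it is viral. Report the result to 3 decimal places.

bacterial: 0.4 × 0.2 × (1−0.8) × (1−0.6) × 0.45 × 0.2 = 0.000576
viral: 0.15 × 0.3 × (1−0.1) × (1−0.6) × 0.85 × 0.45 = 0.0061965
fungal: 0.45 × 0.15 × (1−0.95) × (1−0.45) × 0.7 × 0.4 = 0.00051975
P(viral | x) = 0.0061965 / 0.00729225 ≈ 0.850

0.850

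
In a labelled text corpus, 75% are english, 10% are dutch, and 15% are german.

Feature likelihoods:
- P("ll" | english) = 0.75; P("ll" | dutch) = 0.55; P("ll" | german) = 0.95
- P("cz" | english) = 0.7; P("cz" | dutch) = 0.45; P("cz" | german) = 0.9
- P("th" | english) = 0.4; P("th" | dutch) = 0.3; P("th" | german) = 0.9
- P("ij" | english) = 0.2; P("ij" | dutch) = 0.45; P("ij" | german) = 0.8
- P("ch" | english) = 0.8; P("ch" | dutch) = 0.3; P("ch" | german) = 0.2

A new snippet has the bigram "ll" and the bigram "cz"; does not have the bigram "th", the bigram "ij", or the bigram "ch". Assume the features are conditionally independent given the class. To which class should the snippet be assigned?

english

english: 0.75 × 0.75 × 0.7 × (1−0.4) × (1−0.2) × (1−0.8) = 0.0378
dutch: 0.1 × 0.55 × 0.45 × (1−0.3) × (1−0.45) × (1−0.3) = 0.006670125
german: 0.15 × 0.95 × 0.9 × (1−0.9) × (1−0.8) × (1−0.2) = 0.002052
Highest score → english.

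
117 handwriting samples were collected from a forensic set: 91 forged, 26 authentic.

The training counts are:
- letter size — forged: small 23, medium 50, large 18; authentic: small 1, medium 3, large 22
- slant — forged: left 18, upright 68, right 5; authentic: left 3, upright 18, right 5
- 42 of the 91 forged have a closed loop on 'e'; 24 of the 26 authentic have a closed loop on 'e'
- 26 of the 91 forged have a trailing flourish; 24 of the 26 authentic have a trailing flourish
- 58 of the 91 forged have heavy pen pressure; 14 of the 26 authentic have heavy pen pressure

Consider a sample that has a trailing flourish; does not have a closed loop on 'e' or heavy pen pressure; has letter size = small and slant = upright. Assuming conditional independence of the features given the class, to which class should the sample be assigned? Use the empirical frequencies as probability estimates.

forged: (91/117) × (23/91) × (68/91) × (49/91) × (26/91) × (33/91) ≈ 0.00819537
authentic: (26/117) × (1/26) × (18/26) × (2/26) × (24/26) × (12/26) ≈ 0.000193917
Highest score → forged.

forged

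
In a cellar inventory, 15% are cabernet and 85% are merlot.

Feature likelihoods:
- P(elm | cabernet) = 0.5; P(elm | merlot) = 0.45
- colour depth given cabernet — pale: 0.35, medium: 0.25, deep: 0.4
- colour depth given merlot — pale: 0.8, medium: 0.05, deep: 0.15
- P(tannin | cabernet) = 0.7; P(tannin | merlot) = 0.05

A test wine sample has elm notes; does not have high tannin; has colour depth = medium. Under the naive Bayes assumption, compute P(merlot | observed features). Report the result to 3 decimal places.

cabernet: 0.15 × 0.5 × 0.25 × (1−0.7) = 0.005625
merlot: 0.85 × 0.45 × 0.05 × (1−0.05) = 0.01816875
P(merlot | x) = 0.01816875 / 0.02379375 ≈ 0.764

0.764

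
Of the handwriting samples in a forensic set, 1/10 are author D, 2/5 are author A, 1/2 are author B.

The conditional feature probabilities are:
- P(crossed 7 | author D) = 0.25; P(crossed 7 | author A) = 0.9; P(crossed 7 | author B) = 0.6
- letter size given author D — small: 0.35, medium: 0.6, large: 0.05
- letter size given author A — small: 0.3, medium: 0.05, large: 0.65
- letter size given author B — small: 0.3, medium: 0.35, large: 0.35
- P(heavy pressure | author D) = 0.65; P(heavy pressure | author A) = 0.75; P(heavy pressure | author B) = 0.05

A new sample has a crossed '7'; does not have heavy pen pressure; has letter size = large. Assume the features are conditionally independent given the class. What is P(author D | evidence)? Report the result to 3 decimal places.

author D: 0.1 × 0.25 × 0.05 × (1−0.65) = 0.0004375
author A: 0.4 × 0.9 × 0.65 × (1−0.75) = 0.0585
author B: 0.5 × 0.6 × 0.35 × (1−0.05) = 0.09975
P(author D | x) = 0.0004375 / 0.1586875 ≈ 0.003

0.003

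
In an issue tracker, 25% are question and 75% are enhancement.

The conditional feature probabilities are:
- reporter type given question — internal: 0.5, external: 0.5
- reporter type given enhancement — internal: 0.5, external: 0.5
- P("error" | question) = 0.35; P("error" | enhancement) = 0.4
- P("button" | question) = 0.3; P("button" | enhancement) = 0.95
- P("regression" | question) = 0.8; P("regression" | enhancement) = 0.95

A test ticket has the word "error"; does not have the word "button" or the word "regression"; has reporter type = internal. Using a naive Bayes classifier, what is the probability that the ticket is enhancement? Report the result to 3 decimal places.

question: 0.25 × 0.5 × 0.35 × (1−0.3) × (1−0.8) = 0.006125
enhancement: 0.75 × 0.5 × 0.4 × (1−0.95) × (1−0.95) = 0.000375
P(enhancement | x) = 0.000375 / 0.0065 ≈ 0.058

0.058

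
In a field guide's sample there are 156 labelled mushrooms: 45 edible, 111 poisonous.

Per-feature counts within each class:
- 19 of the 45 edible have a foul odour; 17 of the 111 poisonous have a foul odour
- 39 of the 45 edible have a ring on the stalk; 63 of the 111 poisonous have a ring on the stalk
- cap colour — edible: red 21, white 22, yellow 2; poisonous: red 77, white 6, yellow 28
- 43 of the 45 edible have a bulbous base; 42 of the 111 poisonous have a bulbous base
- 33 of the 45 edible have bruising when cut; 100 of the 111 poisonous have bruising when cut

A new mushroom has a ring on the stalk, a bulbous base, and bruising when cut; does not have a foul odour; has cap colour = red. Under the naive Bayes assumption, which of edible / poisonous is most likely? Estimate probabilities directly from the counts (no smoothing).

edible: (45/156) × (26/45) × (39/45) × (21/45) × (43/45) × (33/45) ≈ 0.0472351
poisonous: (111/156) × (94/111) × (63/111) × (77/111) × (42/111) × (100/111) ≈ 0.0808708
Highest score → poisonous.

poisonous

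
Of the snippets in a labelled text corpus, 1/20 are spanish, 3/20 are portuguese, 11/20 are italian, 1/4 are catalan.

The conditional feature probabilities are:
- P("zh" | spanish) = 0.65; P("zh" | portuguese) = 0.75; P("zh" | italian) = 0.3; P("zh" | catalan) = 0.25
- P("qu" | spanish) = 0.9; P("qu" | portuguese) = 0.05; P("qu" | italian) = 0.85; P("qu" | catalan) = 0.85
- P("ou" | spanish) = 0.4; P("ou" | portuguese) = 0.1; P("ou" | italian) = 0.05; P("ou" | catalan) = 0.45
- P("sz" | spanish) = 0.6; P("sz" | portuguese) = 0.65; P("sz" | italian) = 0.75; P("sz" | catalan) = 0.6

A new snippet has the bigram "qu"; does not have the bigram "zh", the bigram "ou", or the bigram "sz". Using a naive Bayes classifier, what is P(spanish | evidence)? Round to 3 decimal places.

0.032

spanish: 0.05 × (1−0.65) × 0.9 × (1−0.4) × (1−0.6) = 0.00378
portuguese: 0.15 × (1−0.75) × 0.05 × (1−0.1) × (1−0.65) = 0.000590625
italian: 0.55 × (1−0.3) × 0.85 × (1−0.05) × (1−0.75) = 0.077721875
catalan: 0.25 × (1−0.25) × 0.85 × (1−0.45) × (1−0.6) = 0.0350625
P(spanish | x) = 0.00378 / 0.117155 ≈ 0.032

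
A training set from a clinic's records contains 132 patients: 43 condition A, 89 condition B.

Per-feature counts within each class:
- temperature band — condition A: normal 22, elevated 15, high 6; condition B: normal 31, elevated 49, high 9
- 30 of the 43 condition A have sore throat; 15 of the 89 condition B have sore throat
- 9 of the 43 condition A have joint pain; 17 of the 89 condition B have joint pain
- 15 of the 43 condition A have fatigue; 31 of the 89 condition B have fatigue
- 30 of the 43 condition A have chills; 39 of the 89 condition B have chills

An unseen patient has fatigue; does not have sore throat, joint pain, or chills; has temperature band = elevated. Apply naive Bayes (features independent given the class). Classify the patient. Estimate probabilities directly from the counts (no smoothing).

condition B

condition A: (43/132) × (15/43) × (13/43) × (34/43) × (15/43) × (13/43) ≈ 0.00286484
condition B: (89/132) × (49/89) × (74/89) × (72/89) × (31/89) × (50/89) ≈ 0.0488605
Highest score → condition B.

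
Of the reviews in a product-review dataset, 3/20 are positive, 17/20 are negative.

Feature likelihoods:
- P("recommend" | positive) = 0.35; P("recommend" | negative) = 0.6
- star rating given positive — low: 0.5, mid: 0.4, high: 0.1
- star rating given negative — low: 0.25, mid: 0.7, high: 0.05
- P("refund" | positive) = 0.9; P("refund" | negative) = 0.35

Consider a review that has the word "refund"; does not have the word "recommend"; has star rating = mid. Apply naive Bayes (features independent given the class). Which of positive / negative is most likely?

negative

positive: 0.15 × (1−0.35) × 0.4 × 0.9 = 0.0351
negative: 0.85 × (1−0.6) × 0.7 × 0.35 = 0.0833
Highest score → negative.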